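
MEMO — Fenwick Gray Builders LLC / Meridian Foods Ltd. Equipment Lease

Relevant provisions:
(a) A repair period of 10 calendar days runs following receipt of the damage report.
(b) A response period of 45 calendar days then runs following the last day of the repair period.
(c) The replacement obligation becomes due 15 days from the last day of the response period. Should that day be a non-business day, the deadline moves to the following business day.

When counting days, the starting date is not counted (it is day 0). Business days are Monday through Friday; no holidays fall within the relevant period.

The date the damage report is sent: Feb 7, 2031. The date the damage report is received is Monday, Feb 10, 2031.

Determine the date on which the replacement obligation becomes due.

Apr 21, 2031

The last day of the repair period: Feb 10, 2031 + 10 days = Feb 20, 2031.
The last day of the response period: 45 calendar days after Feb 20, 2031 is Apr 6, 2031.
The date on which the replacement obligation becomes due: 15 calendar days after Apr 6, 2031 is Apr 21, 2031. Apr 21, 2031 is a Monday, so no roll-forward applies.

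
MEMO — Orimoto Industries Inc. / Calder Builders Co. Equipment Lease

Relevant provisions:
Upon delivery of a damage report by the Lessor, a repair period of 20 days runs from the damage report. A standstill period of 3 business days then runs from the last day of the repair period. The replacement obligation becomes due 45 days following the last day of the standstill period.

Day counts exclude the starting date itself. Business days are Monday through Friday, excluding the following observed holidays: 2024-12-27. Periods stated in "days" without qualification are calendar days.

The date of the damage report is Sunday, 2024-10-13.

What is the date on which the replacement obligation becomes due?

The last day of the repair period: 2024-10-13 + 20 days = 2024-11-02.
The last day of the standstill period: counting 3 business days from Saturday, 2024-11-02 (Nov 4, Nov 5, Nov 6, skipping weekends) reaches Wednesday, 2024-11-06.
The date on which the replacement obligation becomes due: 45 calendar days after 2024-11-06 is 2024-12-21.

2024-12-21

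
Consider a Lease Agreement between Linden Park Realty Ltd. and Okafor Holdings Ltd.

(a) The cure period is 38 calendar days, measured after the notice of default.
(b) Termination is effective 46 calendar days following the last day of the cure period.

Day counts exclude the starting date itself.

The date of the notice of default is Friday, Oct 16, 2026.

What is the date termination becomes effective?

The last day of the cure period: 38 calendar days after Oct 16, 2026 is Nov 23, 2026.
The date termination becomes effective: Nov 23, 2026 + 46 days = Jan 8, 2027.

Jan 8, 2027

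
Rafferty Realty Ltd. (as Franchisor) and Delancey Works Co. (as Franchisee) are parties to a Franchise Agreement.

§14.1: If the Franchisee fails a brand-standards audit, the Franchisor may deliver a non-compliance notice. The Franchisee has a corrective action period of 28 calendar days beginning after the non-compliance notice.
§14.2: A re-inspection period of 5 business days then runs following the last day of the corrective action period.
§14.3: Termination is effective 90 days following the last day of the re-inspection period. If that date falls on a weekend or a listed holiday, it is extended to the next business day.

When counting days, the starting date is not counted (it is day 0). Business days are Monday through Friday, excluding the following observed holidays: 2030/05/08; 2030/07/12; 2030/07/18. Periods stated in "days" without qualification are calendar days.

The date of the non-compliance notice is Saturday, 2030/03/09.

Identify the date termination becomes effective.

2030/07/11

The last day of the corrective action period: 28 calendar days after 2030/03/09 is 2030/04/06.
From Saturday, 2030/04/06, 5 business days (Apr 8, Apr 9, Apr 10, Apr 11, Apr 12, skipping weekends) brings us to Friday, 2030/04/12, which is the last day of the re-inspection period.
The date termination becomes effective: 90 calendar days after 2030/04/12 is 2030/07/11. 2030/07/11 is a Thursday and is not a listed holiday, so no roll-forward applies.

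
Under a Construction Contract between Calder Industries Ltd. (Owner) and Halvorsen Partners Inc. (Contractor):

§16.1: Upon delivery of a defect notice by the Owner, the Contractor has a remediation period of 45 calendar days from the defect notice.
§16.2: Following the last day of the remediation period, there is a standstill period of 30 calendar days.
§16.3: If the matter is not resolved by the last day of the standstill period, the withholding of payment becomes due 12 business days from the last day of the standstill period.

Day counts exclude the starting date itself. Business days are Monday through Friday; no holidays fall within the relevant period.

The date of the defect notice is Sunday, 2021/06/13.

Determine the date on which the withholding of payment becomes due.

Adding 45 calendar days to 2021/06/13 gives 2021/07/28, which is the last day of the remediation period.
The last day of the standstill period: 30 calendar days after 2021/07/28 is 2021/08/27.
The date on which the withholding of payment becomes due: 12 business days after Friday, 2021/08/27, skipping weekends — Aug 30, Aug 31, Sep 1, Sep 2, …, Sep 10, Sep 13, Sep 14 — lands on Tuesday, 2021/09/14.

2021/09/14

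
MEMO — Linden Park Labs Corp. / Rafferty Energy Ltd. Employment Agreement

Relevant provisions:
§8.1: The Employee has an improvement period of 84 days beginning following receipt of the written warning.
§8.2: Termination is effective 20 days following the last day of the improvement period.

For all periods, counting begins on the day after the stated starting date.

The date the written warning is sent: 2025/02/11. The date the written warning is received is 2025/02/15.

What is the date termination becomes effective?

The last day of the improvement period: 2025/02/15 + 84 days = 2025/05/10.
The date termination becomes effective: 20 calendar days after 2025/05/10 is 2025/05/30.

2025/05/30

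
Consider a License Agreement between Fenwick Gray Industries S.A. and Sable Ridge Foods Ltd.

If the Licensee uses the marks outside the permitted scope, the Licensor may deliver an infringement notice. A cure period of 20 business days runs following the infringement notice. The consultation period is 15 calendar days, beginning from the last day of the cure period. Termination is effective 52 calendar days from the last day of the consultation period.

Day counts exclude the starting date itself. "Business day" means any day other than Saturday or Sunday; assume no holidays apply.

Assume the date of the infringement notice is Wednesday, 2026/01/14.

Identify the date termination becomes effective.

2026/04/19

From Wednesday, 2026/01/14, 20 business days (Jan 15, Jan 16, Jan 19, Jan 20, …, Feb 9, Feb 10, Feb 11, skipping weekends) brings us to Wednesday, 2026/02/11, which is the last day of the cure period.
The last day of the consultation period: 2026/02/11 + 15 days = 2026/02/26.
Adding 52 calendar days to 2026/02/26 gives 2026/04/19, which is the date termination becomes effective.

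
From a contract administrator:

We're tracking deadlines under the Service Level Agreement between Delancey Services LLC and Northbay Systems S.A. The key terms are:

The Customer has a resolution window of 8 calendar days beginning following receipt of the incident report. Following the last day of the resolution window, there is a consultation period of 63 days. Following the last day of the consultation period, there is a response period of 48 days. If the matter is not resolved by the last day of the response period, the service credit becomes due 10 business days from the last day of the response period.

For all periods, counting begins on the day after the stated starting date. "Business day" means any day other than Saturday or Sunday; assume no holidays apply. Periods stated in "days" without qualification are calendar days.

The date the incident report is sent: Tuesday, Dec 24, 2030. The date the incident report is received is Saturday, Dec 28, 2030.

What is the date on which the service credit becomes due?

Adding 8 calendar days to Dec 28, 2030 gives Jan 5, 2031, which is the last day of the resolution window.
The last day of the consultation period: Jan 5, 2031 + 63 days = Mar 9, 2031.
The last day of the response period: 48 calendar days after Mar 9, 2031 is Apr 26, 2031.
The date on which the service credit becomes due: counting 10 business days from Saturday, Apr 26, 2031 (Apr 28, Apr 29, Apr 30, May 1, May 2, May 5, May 6, May 7, May 8, May 9, skipping weekends) reaches Friday, May 9, 2031.

May 9, 2031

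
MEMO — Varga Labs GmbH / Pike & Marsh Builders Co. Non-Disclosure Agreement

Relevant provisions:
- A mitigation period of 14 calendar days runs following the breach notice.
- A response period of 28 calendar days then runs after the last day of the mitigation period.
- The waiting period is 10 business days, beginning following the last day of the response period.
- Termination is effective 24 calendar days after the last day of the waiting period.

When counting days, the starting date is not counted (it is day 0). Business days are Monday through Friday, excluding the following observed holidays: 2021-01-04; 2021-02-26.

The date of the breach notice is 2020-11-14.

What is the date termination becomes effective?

The last day of the mitigation period: 2020-11-14 + 14 days = 2020-11-28.
The last day of the response period: 28 calendar days after 2020-11-28 is 2020-12-26.
The last day of the waiting period: counting 10 business days from Saturday, 2020-12-26 (Dec 28, Dec 29, Dec 30, Dec 31, Jan 1, Jan 5, Jan 6, Jan 7, Jan 8, Jan 11, skipping weekends and the listed holiday on Jan 4) reaches Monday, 2021-01-11.
The date termination becomes effective: 2021-01-11 + 24 days = 2021-02-04.

2021-02-04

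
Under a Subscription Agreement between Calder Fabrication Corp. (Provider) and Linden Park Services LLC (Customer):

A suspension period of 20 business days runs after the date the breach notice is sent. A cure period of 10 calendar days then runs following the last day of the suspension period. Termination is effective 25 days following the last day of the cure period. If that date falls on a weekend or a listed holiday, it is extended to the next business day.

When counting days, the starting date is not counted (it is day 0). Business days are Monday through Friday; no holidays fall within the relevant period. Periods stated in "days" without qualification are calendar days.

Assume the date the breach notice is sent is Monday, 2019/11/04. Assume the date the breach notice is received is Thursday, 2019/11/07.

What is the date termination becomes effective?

The last day of the suspension period: counting 20 business days from Monday, 2019/11/04 (Nov 5, Nov 6, Nov 7, Nov 8, …, Nov 28, Nov 29, Dec 2, skipping weekends) reaches Monday, 2019/12/02.
Adding 10 calendar days to 2019/12/02 gives 2019/12/12, which is the last day of the cure period.
The date termination becomes effective: 25 calendar days after 2019/12/12 is 2020/01/06. 2020/01/06 is a Monday, so no roll-forward applies.

2020/01/06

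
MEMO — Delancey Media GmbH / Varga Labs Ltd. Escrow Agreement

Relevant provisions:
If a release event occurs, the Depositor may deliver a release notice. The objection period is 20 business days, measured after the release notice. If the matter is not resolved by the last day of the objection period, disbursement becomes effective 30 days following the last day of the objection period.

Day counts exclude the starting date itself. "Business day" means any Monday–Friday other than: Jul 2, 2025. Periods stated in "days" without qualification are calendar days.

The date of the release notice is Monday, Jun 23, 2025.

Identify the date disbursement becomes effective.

Aug 21, 2025

From Monday, Jun 23, 2025, 20 business days (Jun 24, Jun 25, Jun 26, Jun 27, …, Jul 18, Jul 21, Jul 22, skipping weekends and the listed holiday on Jul 2) brings us to Tuesday, Jul 22, 2025, which is the last day of the objection period.
The date disbursement becomes effective: Jul 22, 2025 + 30 days = Aug 21, 2025.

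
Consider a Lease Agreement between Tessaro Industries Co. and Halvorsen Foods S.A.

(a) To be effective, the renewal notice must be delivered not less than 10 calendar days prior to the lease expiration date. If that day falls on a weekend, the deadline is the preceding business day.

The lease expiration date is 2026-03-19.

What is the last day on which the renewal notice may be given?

2026-03-09

Counting back 10 calendar days from 2026-03-19 gives 2026-03-09. That is a Monday, so no adjustment is needed.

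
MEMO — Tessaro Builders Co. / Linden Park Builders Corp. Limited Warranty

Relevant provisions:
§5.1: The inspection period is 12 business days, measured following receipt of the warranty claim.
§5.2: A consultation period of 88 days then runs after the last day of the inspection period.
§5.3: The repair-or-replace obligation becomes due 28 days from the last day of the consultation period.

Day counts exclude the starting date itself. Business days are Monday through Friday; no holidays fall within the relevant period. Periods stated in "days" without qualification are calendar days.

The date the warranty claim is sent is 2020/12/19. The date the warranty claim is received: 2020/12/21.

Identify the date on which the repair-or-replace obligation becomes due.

2021/05/02

The last day of the inspection period: counting 12 business days from Monday, 2020/12/21 (Dec 22, Dec 23, Dec 24, Dec 25, …, Jan 4, Jan 5, Jan 6, skipping weekends) reaches Wednesday, 2021/01/06.
Adding 88 calendar days to 2021/01/06 gives 2021/04/04, which is the last day of the consultation period.
The date on which the repair-or-replace obligation becomes due: 2021/04/04 + 28 days = 2021/05/02.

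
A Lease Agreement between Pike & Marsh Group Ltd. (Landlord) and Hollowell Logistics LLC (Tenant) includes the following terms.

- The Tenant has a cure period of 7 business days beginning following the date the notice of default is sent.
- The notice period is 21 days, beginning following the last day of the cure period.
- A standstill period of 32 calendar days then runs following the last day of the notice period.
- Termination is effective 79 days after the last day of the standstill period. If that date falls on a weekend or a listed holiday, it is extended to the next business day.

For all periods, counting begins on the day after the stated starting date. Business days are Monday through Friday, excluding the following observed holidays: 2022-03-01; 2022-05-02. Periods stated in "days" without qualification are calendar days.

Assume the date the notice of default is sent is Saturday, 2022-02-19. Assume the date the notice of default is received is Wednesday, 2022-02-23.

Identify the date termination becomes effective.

2022-07-12

The last day of the cure period: 7 business days after Saturday, 2022-02-19, skipping weekends and the listed holiday on Mar 1 — Feb 21, Feb 22, Feb 23, Feb 24, Feb 25, Feb 28, Mar 2 — lands on Wednesday, 2022-03-02.
The last day of the notice period: 21 calendar days after 2022-03-02 is 2022-03-23.
The last day of the standstill period: 2022-03-23 + 32 days = 2022-04-24.
The date termination becomes effective: 2022-04-24 + 79 days = 2022-07-12. 2022-07-12 is a Tuesday and is not a listed holiday, so no roll-forward applies.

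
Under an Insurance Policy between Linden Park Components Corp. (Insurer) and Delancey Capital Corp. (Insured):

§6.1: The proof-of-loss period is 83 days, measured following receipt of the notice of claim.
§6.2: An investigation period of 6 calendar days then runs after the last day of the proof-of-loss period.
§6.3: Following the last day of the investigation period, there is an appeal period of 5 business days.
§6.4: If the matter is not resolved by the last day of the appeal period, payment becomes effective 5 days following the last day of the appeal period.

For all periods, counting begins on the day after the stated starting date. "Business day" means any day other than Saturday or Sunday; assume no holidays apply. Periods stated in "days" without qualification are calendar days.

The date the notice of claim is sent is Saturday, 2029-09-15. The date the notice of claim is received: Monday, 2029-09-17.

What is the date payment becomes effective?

The last day of the proof-of-loss period: 2029-09-17 + 83 days = 2029-12-09.
The last day of the investigation period: 6 calendar days after 2029-12-09 is 2029-12-15.
From Saturday, 2029-12-15, 5 business days (Dec 17, Dec 18, Dec 19, Dec 20, Dec 21, skipping weekends) brings us to Friday, 2029-12-21, which is the last day of the appeal period.
Adding 5 calendar days to 2029-12-21 gives 2029-12-26, which is the date payment becomes effective.

2029-12-26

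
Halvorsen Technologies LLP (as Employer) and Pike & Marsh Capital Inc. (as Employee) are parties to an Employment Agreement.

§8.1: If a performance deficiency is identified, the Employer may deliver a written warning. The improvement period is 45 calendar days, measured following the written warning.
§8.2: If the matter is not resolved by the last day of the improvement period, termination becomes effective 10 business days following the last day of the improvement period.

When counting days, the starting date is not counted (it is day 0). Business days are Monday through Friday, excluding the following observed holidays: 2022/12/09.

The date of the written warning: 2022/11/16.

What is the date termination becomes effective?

2023/01/13

Adding 45 calendar days to 2022/11/16 gives 2022/12/31, which is the last day of the improvement period.
The date termination becomes effective: 10 business days after Saturday, 2022/12/31, skipping weekends — Jan 2, Jan 3, Jan 4, Jan 5, Jan 6, Jan 9, Jan 10, Jan 11, Jan 12, Jan 13 — lands on Friday, 2023/01/13.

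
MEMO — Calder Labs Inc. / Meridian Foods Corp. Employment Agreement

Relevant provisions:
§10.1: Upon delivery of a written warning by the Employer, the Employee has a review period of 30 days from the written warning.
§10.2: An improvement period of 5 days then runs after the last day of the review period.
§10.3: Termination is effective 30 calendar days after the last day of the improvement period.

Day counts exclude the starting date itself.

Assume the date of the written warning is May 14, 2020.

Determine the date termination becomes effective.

Adding 30 calendar days to May 14, 2020 gives June 13, 2020, which is the last day of the review period.
The last day of the improvement period: June 13, 2020 + 5 days = June 18, 2020.
The date termination becomes effective: June 18, 2020 + 30 days = July 18, 2020.

July 18, 2020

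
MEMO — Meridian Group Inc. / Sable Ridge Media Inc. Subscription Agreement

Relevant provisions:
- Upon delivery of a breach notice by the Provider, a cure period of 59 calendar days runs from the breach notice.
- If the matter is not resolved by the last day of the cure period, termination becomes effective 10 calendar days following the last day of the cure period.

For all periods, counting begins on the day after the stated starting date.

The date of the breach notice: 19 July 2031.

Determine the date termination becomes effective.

The last day of the cure period: 59 calendar days after 19 July 2031 is 16 September 2031.
The date termination becomes effective: 16 September 2031 + 10 days = 26 September 2031.

26 September 2031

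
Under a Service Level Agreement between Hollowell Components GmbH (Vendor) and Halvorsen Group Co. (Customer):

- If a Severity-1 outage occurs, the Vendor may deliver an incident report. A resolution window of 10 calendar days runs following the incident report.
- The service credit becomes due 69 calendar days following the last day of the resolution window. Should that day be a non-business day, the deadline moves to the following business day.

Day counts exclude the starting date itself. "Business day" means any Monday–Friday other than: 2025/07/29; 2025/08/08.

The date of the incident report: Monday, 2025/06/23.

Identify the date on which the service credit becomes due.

Adding 10 calendar days to 2025/06/23 gives 2025/07/03, which is the last day of the resolution window.
The date on which the service credit becomes due: 2025/07/03 + 69 days = 2025/09/10. 2025/09/10 is a Wednesday and is not a listed holiday, so no roll-forward applies.

2025/09/10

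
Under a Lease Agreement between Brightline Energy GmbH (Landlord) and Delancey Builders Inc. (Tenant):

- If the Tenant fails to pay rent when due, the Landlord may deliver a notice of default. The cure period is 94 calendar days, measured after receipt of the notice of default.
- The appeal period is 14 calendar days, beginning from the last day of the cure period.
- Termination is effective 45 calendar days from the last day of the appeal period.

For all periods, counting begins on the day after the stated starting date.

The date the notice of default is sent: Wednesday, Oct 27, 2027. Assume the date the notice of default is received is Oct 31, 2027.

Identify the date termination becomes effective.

The last day of the cure period: Oct 31, 2027 + 94 days = Feb 2, 2028.
The last day of the appeal period: 14 calendar days after Feb 2, 2028 is Feb 16, 2028.
Adding 45 calendar days to Feb 16, 2028 gives Apr 1, 2028, which is the date termination becomes effective.

Apr 1, 2028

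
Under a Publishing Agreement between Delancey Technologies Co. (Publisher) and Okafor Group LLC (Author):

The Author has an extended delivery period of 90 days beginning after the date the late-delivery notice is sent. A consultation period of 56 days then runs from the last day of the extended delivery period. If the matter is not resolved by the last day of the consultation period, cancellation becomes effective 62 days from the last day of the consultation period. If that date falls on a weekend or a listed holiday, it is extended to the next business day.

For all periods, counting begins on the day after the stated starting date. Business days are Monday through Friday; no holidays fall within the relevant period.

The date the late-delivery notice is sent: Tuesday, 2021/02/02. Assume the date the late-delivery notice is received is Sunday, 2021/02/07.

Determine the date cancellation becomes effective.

Adding 90 calendar days to 2021/02/02 gives 2021/05/03, which is the last day of the extended delivery period.
The last day of the consultation period: 2021/05/03 + 56 days = 2021/06/28.
The date cancellation becomes effective: 2021/06/28 + 62 days = 2021/08/29. That falls on a Sunday, so it rolls to the next business day, Monday, 2021/08/30.

2021/08/30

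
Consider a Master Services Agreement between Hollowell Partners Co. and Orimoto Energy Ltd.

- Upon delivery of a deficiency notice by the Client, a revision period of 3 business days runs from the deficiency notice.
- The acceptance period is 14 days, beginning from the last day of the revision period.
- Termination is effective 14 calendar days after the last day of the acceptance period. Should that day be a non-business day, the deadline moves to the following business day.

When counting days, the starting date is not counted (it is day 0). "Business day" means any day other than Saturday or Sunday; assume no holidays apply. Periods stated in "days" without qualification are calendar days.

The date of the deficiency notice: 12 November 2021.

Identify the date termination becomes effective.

15 December 2021

The last day of the revision period: 3 business days after Friday, 12 November 2021, skipping weekends — Nov 15, Nov 16, Nov 17 — lands on Wednesday, 17 November 2021.
The last day of the acceptance period: 17 November 2021 + 14 days = 1 December 2021.
The date termination becomes effective: 14 calendar days after 1 December 2021 is 15 December 2021. 15 December 2021 is a Wednesday, so no roll-forward applies.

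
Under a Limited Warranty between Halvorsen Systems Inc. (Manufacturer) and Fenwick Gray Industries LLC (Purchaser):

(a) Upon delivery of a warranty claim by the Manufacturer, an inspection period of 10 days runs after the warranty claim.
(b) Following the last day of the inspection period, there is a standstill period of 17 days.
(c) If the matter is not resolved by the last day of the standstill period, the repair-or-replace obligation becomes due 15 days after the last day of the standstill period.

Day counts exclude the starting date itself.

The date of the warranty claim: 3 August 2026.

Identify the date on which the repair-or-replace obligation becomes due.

14 September 2026

The last day of the inspection period: 10 calendar days after 3 August 2026 is 13 August 2026.
Adding 17 calendar days to 13 August 2026 gives 30 August 2026, which is the last day of the standstill period.
Adding 15 calendar days to 30 August 2026 gives 14 September 2026, which is the date on which the repair-or-replace obligation becomes due.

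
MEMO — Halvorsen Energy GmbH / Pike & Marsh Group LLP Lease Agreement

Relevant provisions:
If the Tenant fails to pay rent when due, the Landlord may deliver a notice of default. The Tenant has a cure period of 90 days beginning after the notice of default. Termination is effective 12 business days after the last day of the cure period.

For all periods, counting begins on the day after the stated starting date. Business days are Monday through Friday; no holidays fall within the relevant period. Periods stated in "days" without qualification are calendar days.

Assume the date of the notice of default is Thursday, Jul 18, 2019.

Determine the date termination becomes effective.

The last day of the cure period: Jul 18, 2019 + 90 days = Oct 16, 2019.
From Wednesday, Oct 16, 2019, 12 business days (Oct 17, Oct 18, Oct 21, Oct 22, …, Oct 30, Oct 31, Nov 1, skipping weekends) brings us to Friday, Nov 1, 2019, which is the date termination becomes effective.

Nov 1, 2019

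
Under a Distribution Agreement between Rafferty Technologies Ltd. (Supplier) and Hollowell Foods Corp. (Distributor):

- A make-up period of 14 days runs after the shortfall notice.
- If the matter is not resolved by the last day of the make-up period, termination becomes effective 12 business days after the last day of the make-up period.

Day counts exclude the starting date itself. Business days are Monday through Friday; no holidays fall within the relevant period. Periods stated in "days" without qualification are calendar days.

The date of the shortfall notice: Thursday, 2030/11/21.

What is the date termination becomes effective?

The last day of the make-up period: 2030/11/21 + 14 days = 2030/12/05.
The date termination becomes effective: counting 12 business days from Thursday, 2030/12/05 (Dec 6, Dec 9, Dec 10, Dec 11, …, Dec 19, Dec 20, Dec 23, skipping weekends) reaches Monday, 2030/12/23.

2030/12/23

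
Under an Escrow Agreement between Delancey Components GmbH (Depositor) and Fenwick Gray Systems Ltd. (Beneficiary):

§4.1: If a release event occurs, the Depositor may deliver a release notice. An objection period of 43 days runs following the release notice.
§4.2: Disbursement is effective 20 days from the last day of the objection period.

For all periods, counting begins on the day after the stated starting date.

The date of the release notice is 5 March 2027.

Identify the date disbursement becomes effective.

7 May 2027

The last day of the objection period: 43 calendar days after 5 March 2027 is 17 April 2027.
The date disbursement becomes effective: 20 calendar days after 17 April 2027 is 7 May 2027.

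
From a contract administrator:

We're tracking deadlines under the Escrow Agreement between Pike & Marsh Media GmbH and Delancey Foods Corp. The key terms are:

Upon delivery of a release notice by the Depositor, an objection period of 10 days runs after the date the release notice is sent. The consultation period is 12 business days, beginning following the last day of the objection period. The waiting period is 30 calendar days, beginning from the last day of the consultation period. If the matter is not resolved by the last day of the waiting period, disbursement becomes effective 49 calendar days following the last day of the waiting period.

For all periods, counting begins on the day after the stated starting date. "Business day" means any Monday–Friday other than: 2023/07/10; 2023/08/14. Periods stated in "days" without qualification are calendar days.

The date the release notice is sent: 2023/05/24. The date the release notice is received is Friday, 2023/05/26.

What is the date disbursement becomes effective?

2023/09/07

The last day of the objection period: 10 calendar days after 2023/05/24 is 2023/06/03.
From Saturday, 2023/06/03, 12 business days (Jun 5, Jun 6, Jun 7, Jun 8, …, Jun 16, Jun 19, Jun 20, skipping weekends) brings us to Tuesday, 2023/06/20, which is the last day of the consultation period.
The last day of the waiting period: 2023/06/20 + 30 days = 2023/07/20.
The date disbursement becomes effective: 2023/07/20 + 49 days = 2023/09/07.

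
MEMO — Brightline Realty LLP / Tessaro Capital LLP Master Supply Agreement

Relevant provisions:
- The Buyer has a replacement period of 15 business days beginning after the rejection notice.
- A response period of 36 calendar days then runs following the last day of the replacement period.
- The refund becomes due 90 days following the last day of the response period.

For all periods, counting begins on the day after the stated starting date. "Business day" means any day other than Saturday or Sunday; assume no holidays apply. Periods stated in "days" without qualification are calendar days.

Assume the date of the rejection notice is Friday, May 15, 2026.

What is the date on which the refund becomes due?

The last day of the replacement period: counting 15 business days from Friday, May 15, 2026 (May 18, May 19, May 20, May 21, …, Jun 3, Jun 4, Jun 5, skipping weekends) reaches Friday, June 5, 2026.
Adding 36 calendar days to June 5, 2026 gives July 11, 2026, which is the last day of the response period.
Adding 90 calendar days to July 11, 2026 gives October 9, 2026, which is the date on which the refund becomes due.

October 9, 2026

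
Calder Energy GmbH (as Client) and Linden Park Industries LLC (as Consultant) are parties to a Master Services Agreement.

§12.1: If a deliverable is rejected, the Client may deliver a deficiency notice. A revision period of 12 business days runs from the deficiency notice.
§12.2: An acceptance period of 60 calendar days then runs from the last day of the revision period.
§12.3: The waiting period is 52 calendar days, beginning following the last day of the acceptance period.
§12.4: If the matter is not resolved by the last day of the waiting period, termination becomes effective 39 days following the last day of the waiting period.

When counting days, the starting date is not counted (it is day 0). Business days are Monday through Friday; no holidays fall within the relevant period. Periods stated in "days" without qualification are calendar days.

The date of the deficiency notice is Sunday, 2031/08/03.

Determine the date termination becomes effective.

The last day of the revision period: 12 business days after Sunday, 2031/08/03, skipping weekends — Aug 4, Aug 5, Aug 6, Aug 7, …, Aug 15, Aug 18, Aug 19 — lands on Tuesday, 2031/08/19.
Adding 60 calendar days to 2031/08/19 gives 2031/10/18, which is the last day of the acceptance period.
The last day of the waiting period: 52 calendar days after 2031/10/18 is 2031/12/09.
The date termination becomes effective: 39 calendar days after 2031/12/09 is 2032/01/17.

2032/01/17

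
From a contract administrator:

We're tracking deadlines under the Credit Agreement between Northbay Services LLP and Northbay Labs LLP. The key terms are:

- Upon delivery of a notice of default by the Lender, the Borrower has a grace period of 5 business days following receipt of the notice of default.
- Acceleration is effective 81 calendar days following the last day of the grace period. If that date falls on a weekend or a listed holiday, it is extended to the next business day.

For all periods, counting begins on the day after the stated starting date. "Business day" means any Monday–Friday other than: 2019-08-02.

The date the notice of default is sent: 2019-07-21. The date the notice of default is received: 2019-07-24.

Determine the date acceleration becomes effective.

2019-10-21

From Wednesday, 2019-07-24, 5 business days (Jul 25, Jul 26, Jul 29, Jul 30, Jul 31, skipping weekends) brings us to Wednesday, 2019-07-31, which is the last day of the grace period.
The date acceleration becomes effective: 81 calendar days after 2019-07-31 is 2019-10-20. That falls on a Sunday, so it rolls to the next business day, Monday, 2019-10-21.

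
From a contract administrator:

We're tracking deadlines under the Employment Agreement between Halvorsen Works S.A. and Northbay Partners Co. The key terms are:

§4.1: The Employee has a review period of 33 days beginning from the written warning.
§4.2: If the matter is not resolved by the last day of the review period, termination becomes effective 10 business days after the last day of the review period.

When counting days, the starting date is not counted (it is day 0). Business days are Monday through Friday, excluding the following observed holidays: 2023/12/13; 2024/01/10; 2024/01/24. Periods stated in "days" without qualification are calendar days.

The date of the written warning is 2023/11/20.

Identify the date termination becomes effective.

Adding 33 calendar days to 2023/11/20 gives 2023/12/23, which is the last day of the review period.
From Saturday, 2023/12/23, 10 business days (Dec 25, Dec 26, Dec 27, Dec 28, Dec 29, Jan 1, Jan 2, Jan 3, Jan 4, Jan 5, skipping weekends) brings us to Friday, 2024/01/05, which is the date termination becomes effective.

2024/01/05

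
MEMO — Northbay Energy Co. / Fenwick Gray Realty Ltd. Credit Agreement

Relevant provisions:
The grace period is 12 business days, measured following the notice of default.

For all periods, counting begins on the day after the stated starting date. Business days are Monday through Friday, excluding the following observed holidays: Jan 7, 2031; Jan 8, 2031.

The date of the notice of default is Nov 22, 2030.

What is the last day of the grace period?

The last day of the grace period: counting 12 business days from Friday, Nov 22, 2030 (Nov 25, Nov 26, Nov 27, Nov 28, …, Dec 6, Dec 9, Dec 10, skipping weekends) reaches Tuesday, Dec 10, 2030.

Dec 10, 2030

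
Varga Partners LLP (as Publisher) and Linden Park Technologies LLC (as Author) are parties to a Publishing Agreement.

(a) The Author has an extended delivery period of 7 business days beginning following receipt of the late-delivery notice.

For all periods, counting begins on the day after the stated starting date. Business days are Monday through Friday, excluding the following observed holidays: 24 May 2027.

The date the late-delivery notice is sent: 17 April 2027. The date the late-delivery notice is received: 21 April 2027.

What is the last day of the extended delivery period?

30 April 2027

The last day of the extended delivery period: 7 business days after Wednesday, 21 April 2027, skipping weekends — Apr 22, Apr 23, Apr 26, Apr 27, Apr 28, Apr 29, Apr 30 — lands on Friday, 30 April 2027.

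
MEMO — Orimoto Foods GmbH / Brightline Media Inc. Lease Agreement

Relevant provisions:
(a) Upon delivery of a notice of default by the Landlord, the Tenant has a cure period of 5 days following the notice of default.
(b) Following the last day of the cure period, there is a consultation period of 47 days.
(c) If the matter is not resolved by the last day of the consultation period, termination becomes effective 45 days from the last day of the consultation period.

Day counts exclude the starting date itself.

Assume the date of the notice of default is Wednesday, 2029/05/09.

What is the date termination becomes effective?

2029/08/14

Adding 5 calendar days to 2029/05/09 gives 2029/05/14, which is the last day of the cure period.
The last day of the consultation period: 47 calendar days after 2029/05/14 is 2029/06/30.
Adding 45 calendar days to 2029/06/30 gives 2029/08/14, which is the date termination becomes effective.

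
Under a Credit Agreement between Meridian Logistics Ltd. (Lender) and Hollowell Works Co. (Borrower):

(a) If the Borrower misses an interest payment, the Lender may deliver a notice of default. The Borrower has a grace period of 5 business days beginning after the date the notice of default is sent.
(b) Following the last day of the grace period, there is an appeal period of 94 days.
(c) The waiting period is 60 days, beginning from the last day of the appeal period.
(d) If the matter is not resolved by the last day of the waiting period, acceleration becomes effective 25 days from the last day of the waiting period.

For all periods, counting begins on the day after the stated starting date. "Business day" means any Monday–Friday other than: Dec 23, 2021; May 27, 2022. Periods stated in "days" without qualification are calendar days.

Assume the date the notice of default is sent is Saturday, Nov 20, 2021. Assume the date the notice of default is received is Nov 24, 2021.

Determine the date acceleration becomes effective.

May 24, 2022

The last day of the grace period: 5 business days after Saturday, Nov 20, 2021, skipping weekends — Nov 22, Nov 23, Nov 24, Nov 25, Nov 26 — lands on Friday, Nov 26, 2021.
The last day of the appeal period: 94 calendar days after Nov 26, 2021 is Feb 28, 2022.
The last day of the waiting period: Feb 28, 2022 + 60 days = Apr 29, 2022.
Adding 25 calendar days to Apr 29, 2022 gives May 24, 2022, which is the date acceleration becomes effective.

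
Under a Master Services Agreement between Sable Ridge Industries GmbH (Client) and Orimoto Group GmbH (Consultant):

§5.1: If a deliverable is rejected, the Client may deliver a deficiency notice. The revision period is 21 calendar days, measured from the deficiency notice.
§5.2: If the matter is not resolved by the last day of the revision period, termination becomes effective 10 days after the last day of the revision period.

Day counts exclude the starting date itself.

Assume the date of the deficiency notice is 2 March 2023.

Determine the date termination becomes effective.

2 April 2023

The last day of the revision period: 2 March 2023 + 21 days = 23 March 2023.
The date termination becomes effective: 10 calendar days after 23 March 2023 is 2 April 2023.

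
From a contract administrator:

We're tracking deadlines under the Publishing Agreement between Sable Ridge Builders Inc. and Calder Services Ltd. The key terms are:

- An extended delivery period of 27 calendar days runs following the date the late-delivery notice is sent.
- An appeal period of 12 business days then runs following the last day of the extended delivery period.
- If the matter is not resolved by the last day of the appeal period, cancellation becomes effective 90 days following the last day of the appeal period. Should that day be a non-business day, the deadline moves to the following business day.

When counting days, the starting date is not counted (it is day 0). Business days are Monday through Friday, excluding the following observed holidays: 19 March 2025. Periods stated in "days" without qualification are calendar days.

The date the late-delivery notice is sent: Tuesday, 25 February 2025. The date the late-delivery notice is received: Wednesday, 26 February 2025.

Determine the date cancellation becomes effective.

8 July 2025

The last day of the extended delivery period: 27 calendar days after 25 February 2025 is 24 March 2025.
The last day of the appeal period: 12 business days after Monday, 24 March 2025, skipping weekends — Mar 25, Mar 26, Mar 27, Mar 28, …, Apr 7, Apr 8, Apr 9 — lands on Wednesday, 9 April 2025.
The date cancellation becomes effective: 90 calendar days after 9 April 2025 is 8 July 2025. 8 July 2025 is a Tuesday and is not a listed holiday, so no roll-forward applies.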